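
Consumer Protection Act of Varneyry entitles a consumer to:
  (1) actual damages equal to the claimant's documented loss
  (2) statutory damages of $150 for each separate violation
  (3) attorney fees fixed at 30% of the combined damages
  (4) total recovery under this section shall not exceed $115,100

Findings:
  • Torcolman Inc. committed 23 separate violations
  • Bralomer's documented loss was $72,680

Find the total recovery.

$98,969

Statutory damages: 23 × $150 = $3,450
Combined damages: $72,680 + $3,450 = $76,130
Attorney fees: 30% of $76,130 = $22,839
Total before cap: $76,130 + $22,839 = $98,969
Cap at $115,100: $98,969 is within the cap, no reduction.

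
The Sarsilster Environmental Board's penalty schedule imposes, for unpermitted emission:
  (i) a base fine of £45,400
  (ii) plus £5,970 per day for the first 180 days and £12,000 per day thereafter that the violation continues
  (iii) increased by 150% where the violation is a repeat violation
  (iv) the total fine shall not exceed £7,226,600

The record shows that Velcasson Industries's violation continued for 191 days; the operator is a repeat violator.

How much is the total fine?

Civil penalty: £3,130,000

First 180 days: 180 × £5,970 = £1,074,600
Remaining days: (191 − 180) × £12,000 = £132,000
Per-day component: £1,074,600 + £132,000 = £1,206,600
Base plus per-day: £45,400 + £1,206,600 = £1,252,000
Enhancement: 150% of £1,252,000 = £1,878,000
Enhanced fine: £1,252,000 + £1,878,000 = £3,130,000
Cap at £7,226,600: £3,130,000 is within the cap, no reduction.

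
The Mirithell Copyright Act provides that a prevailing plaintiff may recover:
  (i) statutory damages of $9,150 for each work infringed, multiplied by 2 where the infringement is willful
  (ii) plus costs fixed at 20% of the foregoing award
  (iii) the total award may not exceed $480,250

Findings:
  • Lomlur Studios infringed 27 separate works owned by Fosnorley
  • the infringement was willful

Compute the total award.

Statutory damages: 27 × $9,150 = $247,050
Doubled: 2 × $247,050 = $494,100
Costs: 20% of $494,100 = $98,820
Award plus costs: $494,100 + $98,820 = $592,920
Cap at $480,250: $592,920 exceeds the cap → $480,250

Award: $480,250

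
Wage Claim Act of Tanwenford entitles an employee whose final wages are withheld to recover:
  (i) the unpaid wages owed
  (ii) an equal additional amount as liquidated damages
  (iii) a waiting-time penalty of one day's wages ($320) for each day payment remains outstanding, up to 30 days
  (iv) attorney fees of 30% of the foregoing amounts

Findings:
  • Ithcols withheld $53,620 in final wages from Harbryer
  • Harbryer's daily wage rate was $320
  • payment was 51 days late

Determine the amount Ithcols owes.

Liquidated damages (equal amount): $53,620
Penalty days: min(51, 30) = 30
Waiting-time penalty: 30 × $320 = $9,600
Subtotal: $53,620 + $53,620 + $9,600 = $116,840
Attorney fees: 30% of $116,840 = $35,052
Total award: $116,840 + $35,052 = $151,892

$151,892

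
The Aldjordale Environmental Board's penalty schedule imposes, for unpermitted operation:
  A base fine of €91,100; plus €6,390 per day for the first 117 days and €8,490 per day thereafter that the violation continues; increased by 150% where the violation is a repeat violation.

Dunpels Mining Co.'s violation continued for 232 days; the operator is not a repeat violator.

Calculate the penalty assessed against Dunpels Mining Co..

€1,815,080

First 117 days: 117 × €6,390 = €747,630
Remaining days: (232 − 117) × €8,490 = €976,350
Per-day component: €747,630 + €976,350 = €1,723,980
Base plus per-day: €91,100 + €1,723,980 = €1,815,080
The operator is not a repeat violator: no 150% increase.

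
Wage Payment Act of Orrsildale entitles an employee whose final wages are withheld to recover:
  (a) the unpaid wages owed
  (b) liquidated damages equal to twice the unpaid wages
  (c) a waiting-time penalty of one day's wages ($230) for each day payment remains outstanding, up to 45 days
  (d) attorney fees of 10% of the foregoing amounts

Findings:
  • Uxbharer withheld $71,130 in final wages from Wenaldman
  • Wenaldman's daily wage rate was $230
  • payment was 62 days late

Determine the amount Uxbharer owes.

$246,114

Doubled: 2 × $71,130 = $142,260
Penalty days: min(62, 45) = 45
Waiting-time penalty: 45 × $230 = $10,350
Subtotal: $71,130 + $142,260 + $10,350 = $223,740
Attorney fees: 10% of $223,740 = $22,374
Total award: $223,740 + $22,374 = $246,114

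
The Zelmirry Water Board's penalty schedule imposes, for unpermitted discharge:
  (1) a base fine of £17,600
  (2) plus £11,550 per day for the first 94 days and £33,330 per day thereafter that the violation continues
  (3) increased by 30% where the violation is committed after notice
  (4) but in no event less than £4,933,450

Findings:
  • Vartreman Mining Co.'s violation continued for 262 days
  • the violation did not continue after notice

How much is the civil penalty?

First 94 days: 94 × £11,550 = £1,085,700
Remaining days: (262 − 94) × £33,330 = £5,599,440
Per-day component: £1,085,700 + £5,599,440 = £6,685,140
Base plus per-day: £17,600 + £6,685,140 = £6,702,740
The violation did not continue after notice: no 30% increase.
Minimum £4,933,450: £6,702,740 meets the minimum, no increase.

Civil penalty: £6,702,740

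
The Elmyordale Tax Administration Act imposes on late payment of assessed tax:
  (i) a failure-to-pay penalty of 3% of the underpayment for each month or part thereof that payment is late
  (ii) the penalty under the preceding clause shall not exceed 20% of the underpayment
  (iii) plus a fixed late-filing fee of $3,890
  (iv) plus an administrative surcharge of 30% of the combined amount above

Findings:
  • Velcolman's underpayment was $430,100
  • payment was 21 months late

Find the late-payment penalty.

$116,883

Accrued rate: 3% × 21 = 63%, capped at 20% → 20%
Failure-to-pay penalty: 20% of $430,100 = $86,020
Penalty before surcharge: $86,020 + $3,890 = $89,910
Administrative surcharge: 30% of $89,910 = $26,973
Total penalty: $89,910 + $26,973 = $116,883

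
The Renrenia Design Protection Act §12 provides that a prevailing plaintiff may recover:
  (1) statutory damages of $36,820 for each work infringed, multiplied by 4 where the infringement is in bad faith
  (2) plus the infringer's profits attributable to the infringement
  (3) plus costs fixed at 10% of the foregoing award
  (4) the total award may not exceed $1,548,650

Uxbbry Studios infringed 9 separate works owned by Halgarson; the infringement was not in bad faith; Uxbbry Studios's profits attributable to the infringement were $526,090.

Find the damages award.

Statutory damages: 9 × $36,820 = $331,380
Infringement not in bad faith: no ×4 enhancement.
Combined award: $331,380 + $526,090 = $857,470
Costs: 10% of $857,470 = $85,747
Award plus costs: $857,470 + $85,747 = $943,217
Cap at $1,548,650: $943,217 is within the cap, no reduction.

$943,217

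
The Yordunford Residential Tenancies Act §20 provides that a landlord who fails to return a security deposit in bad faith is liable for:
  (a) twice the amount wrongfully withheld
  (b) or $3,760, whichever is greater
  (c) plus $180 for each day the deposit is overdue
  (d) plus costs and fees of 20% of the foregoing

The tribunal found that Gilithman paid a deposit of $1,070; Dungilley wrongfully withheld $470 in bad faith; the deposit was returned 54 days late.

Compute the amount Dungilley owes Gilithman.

$16,176

Doubled: 2 × $470 = $940
Minimum $3,760: $940 is below the minimum → $3,760
Late-return penalty: 54 × $180 = $9,720
Damages plus late penalty: $3,760 + $9,720 = $13,480
Costs and fees: 20% of $13,480 = $2,696
Total recovery: $13,480 + $2,696 = $16,176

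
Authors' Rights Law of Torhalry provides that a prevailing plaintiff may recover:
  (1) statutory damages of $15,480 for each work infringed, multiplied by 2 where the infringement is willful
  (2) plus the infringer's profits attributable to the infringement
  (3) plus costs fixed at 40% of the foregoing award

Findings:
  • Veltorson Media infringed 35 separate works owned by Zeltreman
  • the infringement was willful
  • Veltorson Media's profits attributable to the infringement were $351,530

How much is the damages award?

$2,009,182

Statutory damages: 35 × $15,480 = $541,800
Doubled: 2 × $541,800 = $1,083,600
Combined award: $1,083,600 + $351,530 = $1,435,130
Costs: 40% of $1,435,130 = $574,052
Award plus costs: $1,435,130 + $574,052 = $2,009,182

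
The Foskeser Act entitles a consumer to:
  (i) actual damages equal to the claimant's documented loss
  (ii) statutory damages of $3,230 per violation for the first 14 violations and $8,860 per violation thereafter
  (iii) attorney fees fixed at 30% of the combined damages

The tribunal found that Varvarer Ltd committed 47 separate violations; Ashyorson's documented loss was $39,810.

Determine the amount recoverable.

First 14 violations: 14 × $3,230 = $45,220
Remaining violations: (47 − 14) × $8,860 = $292,380
Statutory damages: $45,220 + $292,380 = $337,600
Combined damages: $39,810 + $337,600 = $377,410
Attorney fees: 30% of $377,410 = $113,223
Total recovery: $377,410 + $113,223 = $490,633

$490,633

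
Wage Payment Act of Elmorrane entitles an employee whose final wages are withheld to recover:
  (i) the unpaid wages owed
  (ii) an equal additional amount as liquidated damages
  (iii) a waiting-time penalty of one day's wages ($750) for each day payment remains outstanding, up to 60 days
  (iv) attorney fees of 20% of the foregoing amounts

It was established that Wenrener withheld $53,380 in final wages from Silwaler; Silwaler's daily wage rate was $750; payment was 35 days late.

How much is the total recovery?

Total award: $159,612

Liquidated damages (equal amount): $53,380
Penalty days: min(35, 60) = 35
Waiting-time penalty: 35 × $750 = $26,250
Subtotal: $53,380 + $53,380 + $26,250 = $133,010
Attorney fees: 20% of $133,010 = $26,602
Total award: $133,010 + $26,602 = $159,612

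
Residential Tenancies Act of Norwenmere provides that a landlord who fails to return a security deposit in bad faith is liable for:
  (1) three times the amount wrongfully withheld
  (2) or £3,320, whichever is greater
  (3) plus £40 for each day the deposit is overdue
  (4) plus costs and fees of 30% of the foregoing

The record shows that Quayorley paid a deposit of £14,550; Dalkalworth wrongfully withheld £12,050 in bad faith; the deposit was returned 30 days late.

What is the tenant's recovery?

£48,555

Trebled: 3 × £12,050 = £36,150
Minimum £3,320: £36,150 meets the minimum, no increase.
Late-return penalty: 30 × £40 = £1,200
Damages plus late penalty: £36,150 + £1,200 = £37,350
Costs and fees: 30% of £37,350 = £11,205
Total recovery: £37,350 + £11,205 = £48,555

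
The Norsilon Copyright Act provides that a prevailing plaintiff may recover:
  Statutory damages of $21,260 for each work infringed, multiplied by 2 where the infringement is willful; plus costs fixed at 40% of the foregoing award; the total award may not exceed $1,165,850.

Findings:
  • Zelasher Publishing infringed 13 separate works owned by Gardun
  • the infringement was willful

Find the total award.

Award: $773,864

Statutory damages: 13 × $21,260 = $276,380
Doubled: 2 × $276,380 = $552,760
Costs: 40% of $552,760 = $221,104
Award plus costs: $552,760 + $221,104 = $773,864
Cap at $1,165,850: $773,864 is within the cap, no reduction.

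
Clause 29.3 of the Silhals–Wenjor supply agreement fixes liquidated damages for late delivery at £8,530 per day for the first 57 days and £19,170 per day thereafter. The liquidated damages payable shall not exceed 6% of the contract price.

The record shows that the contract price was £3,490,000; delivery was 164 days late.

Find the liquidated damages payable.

£209,400

First 57 days: 57 × £8,530 = £486,210
Remaining days: (164 − 57) × £19,170 = £2,051,190
Accrued per-day damages: £486,210 + £2,051,190 = £2,537,400
Cap: 6% of £3,490,000 = £209,400
Cap at £209,400: £2,537,400 exceeds the cap → £209,400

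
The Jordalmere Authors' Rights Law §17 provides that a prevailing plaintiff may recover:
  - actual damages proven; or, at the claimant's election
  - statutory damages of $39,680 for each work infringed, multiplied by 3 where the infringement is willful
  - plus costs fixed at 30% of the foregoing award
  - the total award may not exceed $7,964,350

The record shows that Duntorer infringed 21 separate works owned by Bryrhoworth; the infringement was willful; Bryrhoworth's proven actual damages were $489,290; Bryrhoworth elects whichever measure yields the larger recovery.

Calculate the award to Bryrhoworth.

$3,249,792

Statutory damages: 21 × $39,680 = $833,280
Trebled: 3 × $833,280 = $2,499,840
Greater of actual damages ($489,290) or enhanced statutory damages ($2,499,840): $2,499,840
Costs: 30% of $2,499,840 = $749,952
Award plus costs: $2,499,840 + $749,952 = $3,249,792
Cap at $7,964,350: $3,249,792 is within the cap, no reduction.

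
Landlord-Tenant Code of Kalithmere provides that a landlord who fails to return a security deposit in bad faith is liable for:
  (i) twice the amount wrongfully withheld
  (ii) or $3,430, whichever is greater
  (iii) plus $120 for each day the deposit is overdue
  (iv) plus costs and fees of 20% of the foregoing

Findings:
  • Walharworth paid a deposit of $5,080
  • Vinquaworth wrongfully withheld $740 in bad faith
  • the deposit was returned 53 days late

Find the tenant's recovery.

Doubled: 2 × $740 = $1,480
Minimum $3,430: $1,480 is below the minimum → $3,430
Late-return penalty: 53 × $120 = $6,360
Damages plus late penalty: $3,430 + $6,360 = $9,790
Costs and fees: 20% of $9,790 = $1,958
Total recovery: $9,790 + $1,958 = $11,748

$11,748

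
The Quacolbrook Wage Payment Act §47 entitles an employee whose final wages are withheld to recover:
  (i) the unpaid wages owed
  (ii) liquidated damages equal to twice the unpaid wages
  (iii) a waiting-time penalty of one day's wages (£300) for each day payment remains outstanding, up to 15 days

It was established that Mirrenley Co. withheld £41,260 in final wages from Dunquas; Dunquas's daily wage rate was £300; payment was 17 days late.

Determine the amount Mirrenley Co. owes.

Doubled: 2 × £41,260 = £82,520
Penalty days: min(17, 15) = 15
Waiting-time penalty: 15 × £300 = £4,500
Total award: £41,260 + £82,520 + £4,500 = £128,280

£128,280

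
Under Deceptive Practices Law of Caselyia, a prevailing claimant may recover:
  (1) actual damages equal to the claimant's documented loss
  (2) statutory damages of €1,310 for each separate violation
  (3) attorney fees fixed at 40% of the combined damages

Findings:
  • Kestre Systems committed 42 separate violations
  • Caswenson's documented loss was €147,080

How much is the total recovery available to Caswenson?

€282,940

Statutory damages: 42 × €1,310 = €55,020
Combined damages: €147,080 + €55,020 = €202,100
Attorney fees: 40% of €202,100 = €80,840
Total recovery: €202,100 + €80,840 = €282,940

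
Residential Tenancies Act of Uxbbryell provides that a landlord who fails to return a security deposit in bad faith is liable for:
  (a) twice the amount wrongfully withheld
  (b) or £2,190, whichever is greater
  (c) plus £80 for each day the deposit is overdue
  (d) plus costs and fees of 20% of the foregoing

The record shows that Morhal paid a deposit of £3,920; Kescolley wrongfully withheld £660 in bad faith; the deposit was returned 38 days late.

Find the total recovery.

Doubled: 2 × £660 = £1,320
Minimum £2,190: £1,320 is below the minimum → £2,190
Late-return penalty: 38 × £80 = £3,040
Damages plus late penalty: £2,190 + £3,040 = £5,230
Costs and fees: 20% of £5,230 = £1,046
Total recovery: £5,230 + £1,046 = £6,276

Recovery: £6,276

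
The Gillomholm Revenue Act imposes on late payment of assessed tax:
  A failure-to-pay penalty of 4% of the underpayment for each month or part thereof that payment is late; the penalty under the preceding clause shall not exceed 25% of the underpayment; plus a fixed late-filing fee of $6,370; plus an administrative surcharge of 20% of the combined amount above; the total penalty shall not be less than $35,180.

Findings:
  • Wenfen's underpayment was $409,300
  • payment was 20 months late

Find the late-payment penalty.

Accrued rate: 4% × 20 = 80%, capped at 25% → 25%
Failure-to-pay penalty: 25% of $409,300 = $102,325
Penalty before surcharge: $102,325 + $6,370 = $108,695
Administrative surcharge: 20% of $108,695 = $21,739
Total penalty: $108,695 + $21,739 = $130,434
Minimum $35,180: $130,434 meets the minimum, no increase.

$130,434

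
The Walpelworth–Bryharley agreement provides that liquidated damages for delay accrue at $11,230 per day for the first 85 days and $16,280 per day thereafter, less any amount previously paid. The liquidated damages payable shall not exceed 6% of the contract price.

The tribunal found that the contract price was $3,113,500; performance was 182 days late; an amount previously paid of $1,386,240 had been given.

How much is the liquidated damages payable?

Liquidated damages: $186,810

First 85 days: 85 × $11,230 = $954,550
Remaining days: (182 − 85) × $16,280 = $1,579,160
Accrued per-day damages: $954,550 + $1,579,160 = $2,533,710
Less amount previously paid: $2,533,710 − $1,386,240 = $1,147,470
Cap: 6% of $3,113,500 = $186,810
Cap at $186,810: $1,147,470 exceeds the cap → $186,810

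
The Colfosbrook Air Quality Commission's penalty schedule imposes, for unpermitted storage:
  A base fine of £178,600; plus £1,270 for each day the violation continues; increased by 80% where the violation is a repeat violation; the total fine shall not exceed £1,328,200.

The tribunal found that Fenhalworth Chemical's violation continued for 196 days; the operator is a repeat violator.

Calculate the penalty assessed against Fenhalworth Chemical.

Civil penalty: £769,536

Per-day component: 196 × £1,270 = £248,920
Base plus per-day: £178,600 + £248,920 = £427,520
Enhancement: 80% of £427,520 = £342,016
Enhanced fine: £427,520 + £342,016 = £769,536
Cap at £1,328,200: £769,536 is within the cap, no reduction.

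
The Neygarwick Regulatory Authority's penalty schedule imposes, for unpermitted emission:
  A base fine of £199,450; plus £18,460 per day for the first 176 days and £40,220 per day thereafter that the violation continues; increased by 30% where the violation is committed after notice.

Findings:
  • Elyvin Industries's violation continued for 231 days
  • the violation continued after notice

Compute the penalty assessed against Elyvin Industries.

First 176 days: 176 × £18,460 = £3,248,960
Remaining days: (231 − 176) × £40,220 = £2,212,100
Per-day component: £3,248,960 + £2,212,100 = £5,461,060
Base plus per-day: £199,450 + £5,461,060 = £5,660,510
Enhancement: 30% of £5,660,510 = £1,698,153
Enhanced fine: £5,660,510 + £1,698,153 = £7,358,663

£7,358,663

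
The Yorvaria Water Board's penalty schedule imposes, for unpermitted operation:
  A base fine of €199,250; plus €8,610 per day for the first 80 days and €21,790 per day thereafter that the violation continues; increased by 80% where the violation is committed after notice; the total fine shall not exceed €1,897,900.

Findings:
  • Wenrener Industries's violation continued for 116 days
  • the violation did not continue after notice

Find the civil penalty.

€1,672,490

First 80 days: 80 × €8,610 = €688,800
Remaining days: (116 − 80) × €21,790 = €784,440
Per-day component: €688,800 + €784,440 = €1,473,240
Base plus per-day: €199,250 + €1,473,240 = €1,672,490
The violation did not continue after notice: no 80% increase.
Cap at €1,897,900: €1,672,490 is within the cap, no reduction.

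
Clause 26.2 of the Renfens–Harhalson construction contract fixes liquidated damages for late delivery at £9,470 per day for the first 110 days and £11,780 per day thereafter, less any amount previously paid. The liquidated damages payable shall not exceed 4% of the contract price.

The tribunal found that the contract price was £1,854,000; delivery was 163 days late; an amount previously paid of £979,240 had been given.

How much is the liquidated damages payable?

£74,160

First 110 days: 110 × £9,470 = £1,041,700
Remaining days: (163 − 110) × £11,780 = £624,340
Accrued per-day damages: £1,041,700 + £624,340 = £1,666,040
Less amount previously paid: £1,666,040 − £979,240 = £686,800
Cap: 4% of £1,854,000 = £74,160
Cap at £74,160: £686,800 exceeds the cap → £74,160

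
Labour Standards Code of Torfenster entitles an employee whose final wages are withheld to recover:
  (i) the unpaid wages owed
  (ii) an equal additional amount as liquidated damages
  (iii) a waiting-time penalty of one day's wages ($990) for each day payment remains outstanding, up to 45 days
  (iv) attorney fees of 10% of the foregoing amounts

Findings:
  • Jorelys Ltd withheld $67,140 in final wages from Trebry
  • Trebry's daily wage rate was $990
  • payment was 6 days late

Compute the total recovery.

$154,242

Liquidated damages (equal amount): $67,140
Penalty days: min(6, 45) = 6
Waiting-time penalty: 6 × $990 = $5,940
Subtotal: $67,140 + $67,140 + $5,940 = $140,220
Attorney fees: 10% of $140,220 = $14,022
Total award: $140,220 + $14,022 = $154,242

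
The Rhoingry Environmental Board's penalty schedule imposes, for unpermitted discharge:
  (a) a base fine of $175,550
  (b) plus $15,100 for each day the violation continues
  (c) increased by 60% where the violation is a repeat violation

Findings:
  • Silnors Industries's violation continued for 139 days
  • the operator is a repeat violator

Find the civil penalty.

Per-day component: 139 × $15,100 = $2,098,900
Base plus per-day: $175,550 + $2,098,900 = $2,274,450
Enhancement: 60% of $2,274,450 = $1,364,670
Enhanced fine: $2,274,450 + $1,364,670 = $3,639,120

$3,639,120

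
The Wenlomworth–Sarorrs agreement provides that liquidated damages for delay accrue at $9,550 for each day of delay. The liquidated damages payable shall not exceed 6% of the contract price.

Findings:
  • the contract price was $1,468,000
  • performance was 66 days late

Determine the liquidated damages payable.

Per-day damages: 66 × $9,550 = $630,300
Cap: 6% of $1,468,000 = $88,080
Cap at $88,080: $630,300 exceeds the cap → $88,080

$88,080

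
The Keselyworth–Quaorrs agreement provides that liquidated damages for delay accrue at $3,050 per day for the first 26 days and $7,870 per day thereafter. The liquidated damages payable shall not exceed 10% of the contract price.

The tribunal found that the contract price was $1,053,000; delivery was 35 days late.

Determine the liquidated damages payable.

First 26 days: 26 × $3,050 = $79,300
Remaining days: (35 − 26) × $7,870 = $70,830
Accrued per-day damages: $79,300 + $70,830 = $150,130
Cap: 10% of $1,053,000 = $105,300
Cap at $105,300: $150,130 exceeds the cap → $105,300

Liquidated damages: $105,300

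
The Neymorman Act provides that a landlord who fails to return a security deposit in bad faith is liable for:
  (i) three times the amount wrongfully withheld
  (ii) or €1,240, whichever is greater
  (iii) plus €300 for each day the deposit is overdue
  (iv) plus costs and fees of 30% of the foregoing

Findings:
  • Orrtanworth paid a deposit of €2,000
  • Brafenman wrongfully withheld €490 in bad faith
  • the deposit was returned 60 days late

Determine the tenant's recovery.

Trebled: 3 × €490 = €1,470
Minimum €1,240: €1,470 meets the minimum, no increase.
Late-return penalty: 60 × €300 = €18,000
Damages plus late penalty: €1,470 + €18,000 = €19,470
Costs and fees: 30% of €19,470 = €5,841
Total recovery: €19,470 + €5,841 = €25,311

€25,311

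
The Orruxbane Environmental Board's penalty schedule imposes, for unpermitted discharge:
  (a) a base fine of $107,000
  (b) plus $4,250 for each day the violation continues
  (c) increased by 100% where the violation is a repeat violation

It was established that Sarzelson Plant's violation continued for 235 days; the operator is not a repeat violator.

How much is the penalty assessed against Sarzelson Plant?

Per-day component: 235 × $4,250 = $998,750
Base plus per-day: $107,000 + $998,750 = $1,105,750
The operator is not a repeat violator: no 100% increase.

$1,105,750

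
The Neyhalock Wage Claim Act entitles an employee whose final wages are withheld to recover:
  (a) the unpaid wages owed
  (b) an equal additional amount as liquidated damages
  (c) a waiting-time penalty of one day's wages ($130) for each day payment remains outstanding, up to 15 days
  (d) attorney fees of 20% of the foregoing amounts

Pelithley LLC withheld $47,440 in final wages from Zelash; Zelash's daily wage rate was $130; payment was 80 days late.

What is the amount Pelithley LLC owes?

$116,196

Liquidated damages (equal amount): $47,440
Penalty days: min(80, 15) = 15
Waiting-time penalty: 15 × $130 = $1,950
Subtotal: $47,440 + $47,440 + $1,950 = $96,830
Attorney fees: 20% of $96,830 = $19,366
Total award: $96,830 + $19,366 = $116,196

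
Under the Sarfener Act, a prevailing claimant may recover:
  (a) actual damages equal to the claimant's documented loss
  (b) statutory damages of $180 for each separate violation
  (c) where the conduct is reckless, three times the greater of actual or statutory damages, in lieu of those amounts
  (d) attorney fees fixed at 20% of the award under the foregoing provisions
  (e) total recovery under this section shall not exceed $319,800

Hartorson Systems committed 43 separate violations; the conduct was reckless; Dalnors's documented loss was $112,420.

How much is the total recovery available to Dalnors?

$319,800

Statutory damages: 43 × $180 = $7,740
Greater of actual damages ($112,420) or statutory damages ($7,740): $112,420
Trebled: 3 × $112,420 = $337,260
Attorney fees: 20% of $337,260 = $67,452
Total before cap: $337,260 + $67,452 = $404,712
Cap at $319,800: $404,712 exceeds the cap → $319,800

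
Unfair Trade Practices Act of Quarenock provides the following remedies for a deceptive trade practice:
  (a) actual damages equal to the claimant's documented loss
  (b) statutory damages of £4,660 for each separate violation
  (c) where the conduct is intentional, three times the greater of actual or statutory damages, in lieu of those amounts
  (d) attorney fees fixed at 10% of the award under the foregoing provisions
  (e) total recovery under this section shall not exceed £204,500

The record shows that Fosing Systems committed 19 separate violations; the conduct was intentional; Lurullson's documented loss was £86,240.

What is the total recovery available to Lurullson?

Statutory damages: 19 × £4,660 = £88,540
Greater of actual damages (£86,240) or statutory damages (£88,540): £88,540
Trebled: 3 × £88,540 = £265,620
Attorney fees: 10% of £265,620 = £26,562
Total before cap: £265,620 + £26,562 = £292,182
Cap at £204,500: £292,182 exceeds the cap → £204,500

£204,500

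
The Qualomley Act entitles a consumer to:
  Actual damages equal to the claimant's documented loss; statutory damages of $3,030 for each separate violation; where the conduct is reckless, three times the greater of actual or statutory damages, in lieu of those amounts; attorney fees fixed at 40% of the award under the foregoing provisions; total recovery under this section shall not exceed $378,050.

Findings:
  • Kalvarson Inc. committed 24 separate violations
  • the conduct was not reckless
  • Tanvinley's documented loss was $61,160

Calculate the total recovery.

Statutory damages: 24 × $3,030 = $72,720
Conduct not reckless: the in-lieu enhancement does not apply.
Actual plus statutory damages: $61,160 + $72,720 = $133,880
Attorney fees: 40% of $133,880 = $53,552
Total before cap: $133,880 + $53,552 = $187,432
Cap at $378,050: $187,432 is within the cap, no reduction.

$187,432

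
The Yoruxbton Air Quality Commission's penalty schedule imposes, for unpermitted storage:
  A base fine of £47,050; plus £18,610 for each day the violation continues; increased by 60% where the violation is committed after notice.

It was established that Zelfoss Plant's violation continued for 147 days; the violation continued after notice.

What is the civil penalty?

Per-day component: 147 × £18,610 = £2,735,670
Base plus per-day: £47,050 + £2,735,670 = £2,782,720
Enhancement: 60% of £2,782,720 = £1,669,632
Enhanced fine: £2,782,720 + £1,669,632 = £4,452,352

£4,452,352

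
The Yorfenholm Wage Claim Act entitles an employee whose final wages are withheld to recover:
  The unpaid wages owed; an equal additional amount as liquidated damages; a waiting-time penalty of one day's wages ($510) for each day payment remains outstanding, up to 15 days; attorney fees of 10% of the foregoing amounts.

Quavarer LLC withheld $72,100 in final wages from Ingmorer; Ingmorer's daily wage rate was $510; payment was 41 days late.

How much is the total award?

$167,035

Liquidated damages (equal amount): $72,100
Penalty days: min(41, 15) = 15
Waiting-time penalty: 15 × $510 = $7,650
Subtotal: $72,100 + $72,100 + $7,650 = $151,850
Attorney fees: 10% of $151,850 = $15,185
Total award: $151,850 + $15,185 = $167,035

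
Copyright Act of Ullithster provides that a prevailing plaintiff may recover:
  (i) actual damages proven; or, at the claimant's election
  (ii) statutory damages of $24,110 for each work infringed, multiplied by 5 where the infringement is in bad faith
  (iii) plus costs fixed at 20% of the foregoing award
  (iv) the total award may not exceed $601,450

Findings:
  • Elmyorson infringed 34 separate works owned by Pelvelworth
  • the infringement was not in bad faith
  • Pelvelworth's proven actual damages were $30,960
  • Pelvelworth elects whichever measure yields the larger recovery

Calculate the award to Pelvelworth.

Statutory damages: 34 × $24,110 = $819,740
Infringement not in bad faith: no ×5 enhancement.
Greater of actual damages ($30,960) or statutory damages ($819,740): $819,740
Costs: 20% of $819,740 = $163,948
Award plus costs: $819,740 + $163,948 = $983,688
Cap at $601,450: $983,688 exceeds the cap → $601,450

Award: $601,450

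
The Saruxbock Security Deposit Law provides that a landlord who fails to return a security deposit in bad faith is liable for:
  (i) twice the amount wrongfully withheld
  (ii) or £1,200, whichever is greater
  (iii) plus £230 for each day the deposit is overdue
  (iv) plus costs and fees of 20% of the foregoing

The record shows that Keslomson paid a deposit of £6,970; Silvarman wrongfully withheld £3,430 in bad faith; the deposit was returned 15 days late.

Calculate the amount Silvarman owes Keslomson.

Recovery: £12,372

Doubled: 2 × £3,430 = £6,860
Minimum £1,200: £6,860 meets the minimum, no increase.
Late-return penalty: 15 × £230 = £3,450
Damages plus late penalty: £6,860 + £3,450 = £10,310
Costs and fees: 20% of £10,310 = £2,062
Total recovery: £10,310 + £2,062 = £12,372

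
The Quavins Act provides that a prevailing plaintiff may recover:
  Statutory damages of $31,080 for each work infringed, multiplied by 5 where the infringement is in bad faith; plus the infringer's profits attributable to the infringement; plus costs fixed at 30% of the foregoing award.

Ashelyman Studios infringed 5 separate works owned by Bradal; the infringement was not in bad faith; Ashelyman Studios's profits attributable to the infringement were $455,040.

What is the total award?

$793,572

Statutory damages: 5 × $31,080 = $155,400
Infringement not in bad faith: no ×5 enhancement.
Combined award: $155,400 + $455,040 = $610,440
Costs: 30% of $610,440 = $183,132
Award plus costs: $610,440 + $183,132 = $793,572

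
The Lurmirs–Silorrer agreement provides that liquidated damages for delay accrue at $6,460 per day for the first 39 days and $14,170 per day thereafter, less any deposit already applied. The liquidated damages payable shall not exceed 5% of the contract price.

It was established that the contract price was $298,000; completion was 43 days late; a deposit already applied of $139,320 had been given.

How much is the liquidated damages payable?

$14,900

First 39 days: 39 × $6,460 = $251,940
Remaining days: (43 − 39) × $14,170 = $56,680
Accrued per-day damages: $251,940 + $56,680 = $308,620
Less deposit already applied: $308,620 − $139,320 = $169,300
Cap: 5% of $298,000 = $14,900
Cap at $14,900: $169,300 exceeds the cap → $14,900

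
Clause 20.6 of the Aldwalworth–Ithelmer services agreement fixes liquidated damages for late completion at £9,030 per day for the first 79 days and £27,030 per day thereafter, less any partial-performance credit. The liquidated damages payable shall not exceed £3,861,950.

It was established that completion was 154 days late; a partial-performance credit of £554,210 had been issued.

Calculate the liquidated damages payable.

£2,186,410

First 79 days: 79 × £9,030 = £713,370
Remaining days: (154 − 79) × £27,030 = £2,027,250
Accrued per-day damages: £713,370 + £2,027,250 = £2,740,620
Less partial-performance credit: £2,740,620 − £554,210 = £2,186,410
Cap at £3,861,950: £2,186,410 is within the cap, no reduction.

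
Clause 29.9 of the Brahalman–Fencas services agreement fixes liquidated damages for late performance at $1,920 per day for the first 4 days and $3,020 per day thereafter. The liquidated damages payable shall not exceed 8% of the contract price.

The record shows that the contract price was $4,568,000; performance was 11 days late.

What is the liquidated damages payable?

First 4 days: 4 × $1,920 = $7,680
Remaining days: (11 − 4) × $3,020 = $21,140
Accrued per-day damages: $7,680 + $21,140 = $28,820
Cap: 8% of $4,568,000 = $365,440
Cap at $365,440: $28,820 is within the cap, no reduction.

$28,820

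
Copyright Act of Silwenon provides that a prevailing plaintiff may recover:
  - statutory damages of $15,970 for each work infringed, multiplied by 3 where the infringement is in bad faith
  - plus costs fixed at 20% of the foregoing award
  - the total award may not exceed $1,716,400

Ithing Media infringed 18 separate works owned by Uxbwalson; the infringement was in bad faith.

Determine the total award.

Statutory damages: 18 × $15,970 = $287,460
Trebled: 3 × $287,460 = $862,380
Costs: 20% of $862,380 = $172,476
Award plus costs: $862,380 + $172,476 = $1,034,856
Cap at $1,716,400: $1,034,856 is within the cap, no reduction.

Award: $1,034,856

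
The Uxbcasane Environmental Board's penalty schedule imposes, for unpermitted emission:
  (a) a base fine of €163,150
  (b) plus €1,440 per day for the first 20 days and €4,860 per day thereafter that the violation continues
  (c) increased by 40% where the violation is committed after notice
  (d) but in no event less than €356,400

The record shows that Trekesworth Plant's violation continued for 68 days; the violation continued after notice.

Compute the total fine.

€595,322

First 20 days: 20 × €1,440 = €28,800
Remaining days: (68 − 20) × €4,860 = €233,280
Per-day component: €28,800 + €233,280 = €262,080
Base plus per-day: €163,150 + €262,080 = €425,230
Enhancement: 40% of €425,230 = €170,092
Enhanced fine: €425,230 + €170,092 = €595,322
Minimum €356,400: €595,322 meets the minimum, no increase.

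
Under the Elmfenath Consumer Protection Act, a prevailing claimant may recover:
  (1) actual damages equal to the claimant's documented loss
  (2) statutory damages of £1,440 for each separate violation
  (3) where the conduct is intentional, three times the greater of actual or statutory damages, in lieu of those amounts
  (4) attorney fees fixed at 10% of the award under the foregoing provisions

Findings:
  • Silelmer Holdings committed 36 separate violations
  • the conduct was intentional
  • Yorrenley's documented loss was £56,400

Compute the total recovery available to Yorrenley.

Total recovery: £186,120

Statutory damages: 36 × £1,440 = £51,840
Greater of actual damages (£56,400) or statutory damages (£51,840): £56,400
Trebled: 3 × £56,400 = £169,200
Attorney fees: 10% of £169,200 = £16,920
Total recovery: £169,200 + £16,920 = £186,120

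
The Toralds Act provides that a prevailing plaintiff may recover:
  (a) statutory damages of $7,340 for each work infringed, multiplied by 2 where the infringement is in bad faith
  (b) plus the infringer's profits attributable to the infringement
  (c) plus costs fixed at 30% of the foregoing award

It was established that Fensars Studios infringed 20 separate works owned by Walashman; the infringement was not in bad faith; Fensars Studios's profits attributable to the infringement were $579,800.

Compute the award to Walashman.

$944,580

Statutory damages: 20 × $7,340 = $146,800
Infringement not in bad faith: no ×2 enhancement.
Combined award: $146,800 + $579,800 = $726,600
Costs: 30% of $726,600 = $217,980
Award plus costs: $726,600 + $217,980 = $944,580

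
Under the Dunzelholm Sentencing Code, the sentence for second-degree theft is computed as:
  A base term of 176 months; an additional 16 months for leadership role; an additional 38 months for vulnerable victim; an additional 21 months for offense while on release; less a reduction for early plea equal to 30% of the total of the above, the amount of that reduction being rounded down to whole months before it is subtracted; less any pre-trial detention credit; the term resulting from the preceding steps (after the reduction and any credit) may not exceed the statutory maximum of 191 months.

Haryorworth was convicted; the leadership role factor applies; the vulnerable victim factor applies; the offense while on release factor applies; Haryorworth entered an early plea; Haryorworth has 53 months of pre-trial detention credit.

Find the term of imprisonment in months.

123 months

Leadership role enhancement: +16 months
Vulnerable victim enhancement: +38 months
Offense while on release enhancement: +21 months
Adjusted term: 176 months + 16 months + 38 months + 21 months = 251 months
Early plea reduction: 30% of 251 months = 75 months (rounded down)
After reduction: 251 − 75 = 176 months
Less pre-trial detention credit: 176 months − 53 months = 123 months
Cap at 191 months: 123 months is within the cap, no reduction.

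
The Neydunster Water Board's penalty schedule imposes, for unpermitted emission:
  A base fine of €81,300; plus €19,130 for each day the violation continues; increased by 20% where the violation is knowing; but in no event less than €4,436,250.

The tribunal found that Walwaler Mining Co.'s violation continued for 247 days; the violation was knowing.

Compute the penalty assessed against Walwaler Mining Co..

€5,767,692

Per-day component: 247 × €19,130 = €4,725,110
Base plus per-day: €81,300 + €4,725,110 = €4,806,410
Enhancement: 20% of €4,806,410 = €961,282
Enhanced fine: €4,806,410 + €961,282 = €5,767,692
Minimum €4,436,250: €5,767,692 meets the minimum, no increase.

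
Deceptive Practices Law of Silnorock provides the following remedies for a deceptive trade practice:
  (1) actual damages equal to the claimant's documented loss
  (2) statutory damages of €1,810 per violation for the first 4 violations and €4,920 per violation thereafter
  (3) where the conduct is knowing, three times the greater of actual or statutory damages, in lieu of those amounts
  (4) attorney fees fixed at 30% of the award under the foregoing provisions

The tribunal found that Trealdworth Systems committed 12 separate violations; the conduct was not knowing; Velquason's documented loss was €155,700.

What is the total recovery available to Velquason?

€262,990

First 4 violations: 4 × €1,810 = €7,240
Remaining violations: (12 − 4) × €4,920 = €39,360
Statutory damages: €7,240 + €39,360 = €46,600
Conduct not knowing: the in-lieu enhancement does not apply.
Actual plus statutory damages: €155,700 + €46,600 = €202,300
Attorney fees: 30% of €202,300 = €60,690
Total recovery: €202,300 + €60,690 = €262,990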